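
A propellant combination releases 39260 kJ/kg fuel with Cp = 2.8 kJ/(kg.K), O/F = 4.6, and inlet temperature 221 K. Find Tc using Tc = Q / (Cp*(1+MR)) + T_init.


Tc = 39260 / (2.8 * (1 + 4.6)) + 221 = 2725 K

2725 K


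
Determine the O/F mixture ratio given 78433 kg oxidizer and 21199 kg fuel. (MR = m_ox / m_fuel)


MR = 78433 / 21199 = 3.7

3.7


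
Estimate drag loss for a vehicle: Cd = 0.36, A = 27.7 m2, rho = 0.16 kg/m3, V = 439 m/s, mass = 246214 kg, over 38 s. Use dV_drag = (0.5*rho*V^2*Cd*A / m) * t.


D = 0.5 * 0.16 * 439^2 * 0.36 * 27.7 = 153745.1 N
a = 153745.1 / 246214 = 0.6244 m/s2
dV = 0.6244 * 38 = 23.7 m/s

23.7 m/s


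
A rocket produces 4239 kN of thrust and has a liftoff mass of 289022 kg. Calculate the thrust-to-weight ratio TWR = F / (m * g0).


TWR = 4239000 / (289022 * 9.81) = 1.5

1.5


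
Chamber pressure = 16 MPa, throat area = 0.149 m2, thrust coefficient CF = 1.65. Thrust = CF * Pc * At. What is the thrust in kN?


F = 1.65 * 16e6 * 0.149 = 3.9336e+06 N = 3933.6 kN

3933.6 kN


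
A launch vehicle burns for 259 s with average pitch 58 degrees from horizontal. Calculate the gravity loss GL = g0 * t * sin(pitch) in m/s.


GL = 9.81 * 259 * sin(58 deg) = 2155 m/s

2155 m/s


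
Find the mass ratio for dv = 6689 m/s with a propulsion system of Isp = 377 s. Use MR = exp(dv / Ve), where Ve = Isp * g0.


Ve = 377 * 9.81 = 3698.37 m/s
MR = exp(6689 / 3698.37) = 6.102

6.102


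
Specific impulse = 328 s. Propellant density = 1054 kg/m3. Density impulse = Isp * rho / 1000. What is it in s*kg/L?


rho*Isp = 328 * 1054 / 1000 = 346 s*kg/L

346 s*kg/L


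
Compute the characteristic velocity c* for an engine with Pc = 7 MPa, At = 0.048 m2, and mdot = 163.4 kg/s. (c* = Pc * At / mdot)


c* = 7e6 * 0.048 / 163.4 = 2056 m/s

2056 m/s


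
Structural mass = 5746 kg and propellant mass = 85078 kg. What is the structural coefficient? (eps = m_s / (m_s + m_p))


eps = 5746 / (5746 + 85078) = 0.0633

0.0633


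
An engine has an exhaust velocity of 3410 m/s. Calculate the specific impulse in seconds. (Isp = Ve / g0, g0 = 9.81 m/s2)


Isp = Ve / g0 = 3410 / 9.81 = 347.6 s

347.6 s


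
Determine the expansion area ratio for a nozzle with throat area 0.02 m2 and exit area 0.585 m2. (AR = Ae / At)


AR = 0.585 / 0.02 = 29.2

29.2


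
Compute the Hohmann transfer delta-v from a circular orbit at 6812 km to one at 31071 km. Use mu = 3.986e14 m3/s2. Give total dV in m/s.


V1 = sqrt(mu/r1) = 7649.47 m/s
dV1 = V1*(sqrt(2*r2/(r1+r2)) - 1) = 2147.73 m/s
V2 = sqrt(mu/r2) = 3581.72 m/s
dV2 = V2*(1 - sqrt(2*r1/(r1+r2))) = 1433.78 m/s
Total dV = 3582 m/s

3582 m/s


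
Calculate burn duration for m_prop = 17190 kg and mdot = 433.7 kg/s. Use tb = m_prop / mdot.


tb = 17190 / 433.7 = 39.6 s

39.6 s


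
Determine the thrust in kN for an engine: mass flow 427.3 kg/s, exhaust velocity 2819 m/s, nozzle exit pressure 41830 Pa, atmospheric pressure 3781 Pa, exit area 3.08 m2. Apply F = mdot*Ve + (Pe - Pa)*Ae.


F = 427.3 * 2819 + (41830 - 3781) * 3.08 = 1.3218e+06 N = 1321.8 kN

1321.8 kN


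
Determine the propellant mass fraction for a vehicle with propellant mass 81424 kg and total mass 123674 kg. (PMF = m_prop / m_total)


PMF = 81424 / 123674 = 0.658

0.658


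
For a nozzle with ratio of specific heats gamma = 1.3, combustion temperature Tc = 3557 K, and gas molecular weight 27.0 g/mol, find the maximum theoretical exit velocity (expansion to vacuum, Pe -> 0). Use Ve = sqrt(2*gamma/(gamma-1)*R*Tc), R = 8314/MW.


R = 8314 / 27.0 = 307.93 J/(kg.K)
Ve = sqrt(2 * 1.3 / (1.3 - 1) * 307.93 * 3557) = 3081 m/s

3081 m/s


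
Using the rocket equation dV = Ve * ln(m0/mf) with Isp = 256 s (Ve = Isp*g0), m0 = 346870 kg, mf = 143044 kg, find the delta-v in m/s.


Ve = 256 * 9.81 = 2511.36 m/s
dV = 2511.36 * ln(346870/143044) = 2225 m/s

2225 m/s


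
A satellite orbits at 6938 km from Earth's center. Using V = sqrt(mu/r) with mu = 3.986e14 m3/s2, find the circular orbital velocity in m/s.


V = sqrt(3.986e14 / 6938000) = 7580 m/s

7580 m/s


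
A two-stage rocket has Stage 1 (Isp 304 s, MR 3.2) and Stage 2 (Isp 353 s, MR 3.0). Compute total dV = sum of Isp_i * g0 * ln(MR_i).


dV1 = 304 * 9.81 * ln(3.2) = 3468.8 m/s
dV2 = 353 * 9.81 * ln(3.0) = 3804.4 m/s
Total dV = 3468.8 + 3804.4 = 7273.2 m/s ~ 7273 m/s

7273 m/s


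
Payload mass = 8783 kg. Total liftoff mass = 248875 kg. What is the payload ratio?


PR = 8783 / 248875 = 0.0353

0.0353


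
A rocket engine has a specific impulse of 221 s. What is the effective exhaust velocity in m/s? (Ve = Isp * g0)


Ve = Isp * g0 = 221 * 9.81 = 2168.0 m/s

2168.0 m/s


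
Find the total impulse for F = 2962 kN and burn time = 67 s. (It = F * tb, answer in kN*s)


It = 2962 * 67 = 198454 kN*s

198454 kN*s


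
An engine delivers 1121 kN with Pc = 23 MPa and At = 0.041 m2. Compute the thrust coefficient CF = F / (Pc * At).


CF = 1121000 / (23e6 * 0.041) = 1.19

1.19


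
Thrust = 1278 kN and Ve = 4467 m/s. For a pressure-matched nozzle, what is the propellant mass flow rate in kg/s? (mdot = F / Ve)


mdot = F / Ve = 1278000 / 4467 = 286.1 kg/s

286.1 kg/s


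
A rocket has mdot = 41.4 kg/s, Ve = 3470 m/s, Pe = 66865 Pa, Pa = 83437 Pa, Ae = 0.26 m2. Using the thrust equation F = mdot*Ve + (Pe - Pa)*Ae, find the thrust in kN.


F = 41.4 * 3470 + (66865 - 83437) * 0.26 = 139349.0 N = 139.3 kN

139.3 kN


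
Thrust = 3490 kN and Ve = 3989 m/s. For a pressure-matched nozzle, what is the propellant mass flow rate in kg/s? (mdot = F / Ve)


mdot = F / Ve = 3490000 / 3989 = 874.9 kg/s

874.9 kg/s


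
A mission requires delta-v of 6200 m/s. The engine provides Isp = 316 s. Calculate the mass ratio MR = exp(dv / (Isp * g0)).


Ve = 316 * 9.81 = 3099.96 m/s
MR = exp(6200 / 3099.96) = 7.389

7.389


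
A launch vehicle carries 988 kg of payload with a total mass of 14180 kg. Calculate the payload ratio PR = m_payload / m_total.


PR = 988 / 14180 = 0.0697

0.0697


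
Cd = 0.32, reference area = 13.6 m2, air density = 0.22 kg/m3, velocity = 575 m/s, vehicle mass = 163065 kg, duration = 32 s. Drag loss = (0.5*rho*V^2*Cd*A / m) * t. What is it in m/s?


D = 0.5 * 0.22 * 575^2 * 0.32 * 13.6 = 158276.8 N
a = 158276.8 / 163065 = 0.9706 m/s2
dV = 0.9706 * 32 = 31.1 m/s

31.1 m/s


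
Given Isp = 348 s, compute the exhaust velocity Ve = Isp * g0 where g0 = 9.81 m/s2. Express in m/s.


Ve = Isp * g0 = 348 * 9.81 = 3413.9 m/s

3413.9 m/s


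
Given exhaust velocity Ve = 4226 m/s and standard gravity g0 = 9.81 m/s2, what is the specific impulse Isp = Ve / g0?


Isp = Ve / g0 = 4226 / 9.81 = 430.8 s

430.8 s


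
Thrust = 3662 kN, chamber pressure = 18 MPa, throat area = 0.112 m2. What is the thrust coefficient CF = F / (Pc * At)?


CF = 3662000 / (18e6 * 0.112) = 1.82

1.82


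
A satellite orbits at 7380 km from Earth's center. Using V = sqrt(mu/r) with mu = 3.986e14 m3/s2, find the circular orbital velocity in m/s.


V = sqrt(3.986e14 / 7380000) = 7349 m/s

7349 m/s


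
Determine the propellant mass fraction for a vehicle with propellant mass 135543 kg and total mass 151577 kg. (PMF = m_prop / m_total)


PMF = 135543 / 151577 = 0.894

0.894


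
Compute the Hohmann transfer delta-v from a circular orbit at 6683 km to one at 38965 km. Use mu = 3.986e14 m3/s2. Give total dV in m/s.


V1 = sqrt(mu/r1) = 7722.94 m/s
dV1 = V1*(sqrt(2*r2/(r1+r2)) - 1) = 2367.83 m/s
V2 = sqrt(mu/r2) = 3198.39 m/s
dV2 = V2*(1 - sqrt(2*r1/(r1+r2))) = 1467.69 m/s
Total dV = 3836 m/s

3836 m/s


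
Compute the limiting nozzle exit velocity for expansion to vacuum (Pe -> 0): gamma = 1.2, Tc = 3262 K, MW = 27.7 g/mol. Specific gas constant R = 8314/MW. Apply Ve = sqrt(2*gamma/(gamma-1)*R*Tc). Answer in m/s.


R = 8314 / 27.7 = 300.14 J/(kg.K)
Ve = sqrt(2 * 1.2 / (1.2 - 1) * 300.14 * 3262) = 3428 m/s

3428 m/s


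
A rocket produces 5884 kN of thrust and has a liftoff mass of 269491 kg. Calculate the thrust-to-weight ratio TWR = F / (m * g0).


TWR = 5884000 / (269491 * 9.81) = 2.23

2.23


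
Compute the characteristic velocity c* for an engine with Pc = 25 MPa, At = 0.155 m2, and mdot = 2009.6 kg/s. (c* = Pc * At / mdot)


c* = 25e6 * 0.155 / 2009.6 = 1928 m/s

1928 m/s


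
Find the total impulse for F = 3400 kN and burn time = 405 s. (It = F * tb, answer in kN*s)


It = 3400 * 405 = 1377000 kN*s

1377000 kN*s


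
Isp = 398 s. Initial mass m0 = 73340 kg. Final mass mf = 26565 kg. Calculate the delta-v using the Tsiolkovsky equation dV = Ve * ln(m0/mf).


Ve = 398 * 9.81 = 3904.38 m/s
dV = 3904.38 * ln(73340/26565) = 3965 m/s

3965 m/s


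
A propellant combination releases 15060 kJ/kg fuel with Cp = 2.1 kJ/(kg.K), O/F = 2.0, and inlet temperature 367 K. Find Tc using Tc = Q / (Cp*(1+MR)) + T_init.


Tc = 15060 / (2.1 * (1 + 2.0)) + 367 = 2757 K

2757 K


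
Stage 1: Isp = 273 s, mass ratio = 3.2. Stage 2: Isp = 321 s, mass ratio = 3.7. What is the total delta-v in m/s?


dV1 = 273 * 9.81 * ln(3.2) = 3115.1 m/s
dV2 = 321 * 9.81 * ln(3.7) = 4120.0 m/s
Total dV = 3115.1 + 4120.0 = 7235.1 m/s ~ 7235 m/s

7235 m/s


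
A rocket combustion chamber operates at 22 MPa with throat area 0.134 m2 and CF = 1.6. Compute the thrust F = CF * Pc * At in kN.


F = 1.6 * 22e6 * 0.134 = 4.7168e+06 N = 4716.8 kN

4716.8 kN


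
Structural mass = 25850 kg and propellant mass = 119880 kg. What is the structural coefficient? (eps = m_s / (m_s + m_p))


eps = 25850 / (25850 + 119880) = 0.1774

0.1774


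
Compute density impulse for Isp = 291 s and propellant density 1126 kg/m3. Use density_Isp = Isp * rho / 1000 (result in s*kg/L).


rho*Isp = 291 * 1126 / 1000 = 328 s*kg/L

328 s*kg/L


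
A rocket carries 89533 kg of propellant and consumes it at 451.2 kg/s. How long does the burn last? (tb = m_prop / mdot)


tb = 89533 / 451.2 = 198.4 s

198.4 s


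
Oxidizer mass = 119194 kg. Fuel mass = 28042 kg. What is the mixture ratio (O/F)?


MR = 119194 / 28042 = 4.25

4.25


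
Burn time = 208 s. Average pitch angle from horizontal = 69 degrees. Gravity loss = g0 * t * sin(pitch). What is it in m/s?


GL = 9.81 * 208 * sin(69 deg) = 1905 m/s

1905 m/s


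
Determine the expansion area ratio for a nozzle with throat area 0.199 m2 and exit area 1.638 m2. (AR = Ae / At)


AR = 1.638 / 0.199 = 8.2

8.2


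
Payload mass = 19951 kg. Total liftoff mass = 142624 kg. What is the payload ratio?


PR = 19951 / 142624 = 0.1399

0.1399


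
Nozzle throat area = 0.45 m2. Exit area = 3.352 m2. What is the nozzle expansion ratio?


AR = 3.352 / 0.45 = 7.4

7.4


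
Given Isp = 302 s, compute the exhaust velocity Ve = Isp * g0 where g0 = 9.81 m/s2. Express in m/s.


Ve = Isp * g0 = 302 * 9.81 = 2962.6 m/s

2962.6 m/s


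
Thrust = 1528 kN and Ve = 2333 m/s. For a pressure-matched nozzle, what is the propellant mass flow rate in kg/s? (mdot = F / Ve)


mdot = F / Ve = 1528000 / 2333 = 655.0 kg/s

655.0 kg/s


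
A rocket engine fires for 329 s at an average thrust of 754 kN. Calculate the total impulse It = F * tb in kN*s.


It = 754 * 329 = 248066 kN*s

248066 kN*s


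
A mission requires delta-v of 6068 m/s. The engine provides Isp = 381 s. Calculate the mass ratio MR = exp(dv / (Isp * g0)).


Ve = 381 * 9.81 = 3737.61 m/s
MR = exp(6068 / 3737.61) = 5.071

5.071


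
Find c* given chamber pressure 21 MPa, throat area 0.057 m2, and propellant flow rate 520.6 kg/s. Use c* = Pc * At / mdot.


c* = 21e6 * 0.057 / 520.6 = 2299 m/s

2299 m/s


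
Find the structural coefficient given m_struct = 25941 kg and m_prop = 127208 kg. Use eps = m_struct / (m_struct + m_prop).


eps = 25941 / (25941 + 127208) = 0.1694

0.1694


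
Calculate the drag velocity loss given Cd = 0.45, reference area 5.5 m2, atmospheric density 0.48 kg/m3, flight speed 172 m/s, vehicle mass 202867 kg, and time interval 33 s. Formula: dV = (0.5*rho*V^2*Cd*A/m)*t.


D = 0.5 * 0.48 * 172^2 * 0.45 * 5.5 = 17572.9 N
a = 17572.9 / 202867 = 0.0866 m/s2
dV = 0.0866 * 33 = 2.9 m/s

2.9 m/s


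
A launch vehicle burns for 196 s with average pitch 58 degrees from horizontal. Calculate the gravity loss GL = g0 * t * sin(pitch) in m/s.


GL = 9.81 * 196 * sin(58 deg) = 1631 m/s

1631 m/s


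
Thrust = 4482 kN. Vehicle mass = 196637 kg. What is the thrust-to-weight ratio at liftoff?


TWR = 4482000 / (196637 * 9.81) = 2.32

2.32


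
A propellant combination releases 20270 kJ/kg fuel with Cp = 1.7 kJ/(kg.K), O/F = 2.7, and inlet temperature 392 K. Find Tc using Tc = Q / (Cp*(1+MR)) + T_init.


Tc = 20270 / (1.7 * (1 + 2.7)) + 392 = 3615 K

3615 K


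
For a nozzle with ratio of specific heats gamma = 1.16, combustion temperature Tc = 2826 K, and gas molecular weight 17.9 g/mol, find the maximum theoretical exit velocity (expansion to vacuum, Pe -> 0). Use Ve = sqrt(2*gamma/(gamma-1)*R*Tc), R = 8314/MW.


R = 8314 / 17.9 = 464.47 J/(kg.K)
Ve = sqrt(2 * 1.16 / (1.16 - 1) * 464.47 * 2826) = 4363 m/s

4363 m/s


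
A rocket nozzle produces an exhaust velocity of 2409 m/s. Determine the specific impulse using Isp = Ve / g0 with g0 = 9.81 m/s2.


Isp = Ve / g0 = 2409 / 9.81 = 245.6 s

245.6 s


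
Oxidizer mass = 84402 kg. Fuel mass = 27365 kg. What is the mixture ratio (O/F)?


MR = 84402 / 27365 = 3.08

3.08


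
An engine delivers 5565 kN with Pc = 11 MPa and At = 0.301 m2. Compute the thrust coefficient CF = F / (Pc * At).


CF = 5565000 / (11e6 * 0.301) = 1.68

1.68


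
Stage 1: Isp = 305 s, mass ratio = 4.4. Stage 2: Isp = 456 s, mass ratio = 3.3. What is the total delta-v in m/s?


dV1 = 305 * 9.81 * ln(4.4) = 4433.0 m/s
dV2 = 456 * 9.81 * ln(3.3) = 5340.8 m/s
Total dV = 4433.0 + 5340.8 = 9773.8 m/s ~ 9774 m/s

9774 m/s


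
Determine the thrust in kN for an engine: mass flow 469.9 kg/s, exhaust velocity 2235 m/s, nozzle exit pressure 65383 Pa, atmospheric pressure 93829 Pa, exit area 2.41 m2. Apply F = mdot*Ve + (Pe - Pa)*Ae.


F = 469.9 * 2235 + (65383 - 93829) * 2.41 = 981672.0 N = 981.7 kN

981.7 kN


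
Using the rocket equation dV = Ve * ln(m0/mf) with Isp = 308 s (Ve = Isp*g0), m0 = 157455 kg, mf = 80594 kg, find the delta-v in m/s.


Ve = 308 * 9.81 = 3021.48 m/s
dV = 3021.48 * ln(157455/80594) = 2024 m/s

2024 m/s


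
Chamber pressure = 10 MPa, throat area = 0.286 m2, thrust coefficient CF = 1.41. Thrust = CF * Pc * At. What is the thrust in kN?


F = 1.41 * 10e6 * 0.286 = 4.0326e+06 N = 4032.6 kN

4032.6 kN


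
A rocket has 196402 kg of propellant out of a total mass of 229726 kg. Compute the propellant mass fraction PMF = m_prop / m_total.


PMF = 196402 / 229726 = 0.855

0.855


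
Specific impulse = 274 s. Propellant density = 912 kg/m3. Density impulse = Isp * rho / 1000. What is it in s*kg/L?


rho*Isp = 274 * 912 / 1000 = 250 s*kg/L

250 s*kg/L


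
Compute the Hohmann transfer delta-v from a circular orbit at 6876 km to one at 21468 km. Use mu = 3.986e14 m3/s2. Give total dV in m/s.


V1 = sqrt(mu/r1) = 7613.79 m/s
dV1 = V1*(sqrt(2*r2/(r1+r2)) - 1) = 1757.11 m/s
V2 = sqrt(mu/r2) = 4308.96 m/s
dV2 = V2*(1 - sqrt(2*r1/(r1+r2))) = 1307.55 m/s
Total dV = 3065 m/s

3065 m/s


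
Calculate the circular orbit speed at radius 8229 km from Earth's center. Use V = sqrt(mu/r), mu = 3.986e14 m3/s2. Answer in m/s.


V = sqrt(3.986e14 / 8229000) = 6960 m/s

6960 m/s


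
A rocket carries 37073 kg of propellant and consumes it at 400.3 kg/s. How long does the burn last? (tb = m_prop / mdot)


tb = 37073 / 400.3 = 92.6 s

92.6 s


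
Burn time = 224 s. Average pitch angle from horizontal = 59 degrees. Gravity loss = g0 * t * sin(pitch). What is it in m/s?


GL = 9.81 * 224 * sin(59 deg) = 1884 m/s

1884 m/s


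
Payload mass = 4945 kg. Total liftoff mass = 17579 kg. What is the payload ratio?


PR = 4945 / 17579 = 0.2813

0.2813


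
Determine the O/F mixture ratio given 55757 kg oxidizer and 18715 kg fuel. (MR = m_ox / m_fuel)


MR = 55757 / 18715 = 2.98

2.98


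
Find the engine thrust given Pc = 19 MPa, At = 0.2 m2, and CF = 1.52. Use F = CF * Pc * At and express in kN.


F = 1.52 * 19e6 * 0.2 = 5.7760e+06 N = 5776.0 kN

5776.0 kN


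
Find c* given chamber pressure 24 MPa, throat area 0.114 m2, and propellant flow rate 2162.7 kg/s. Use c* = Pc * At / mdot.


c* = 24e6 * 0.114 / 2162.7 = 1265 m/s

1265 m/s


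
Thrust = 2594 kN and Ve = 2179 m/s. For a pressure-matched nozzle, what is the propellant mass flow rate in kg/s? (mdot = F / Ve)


mdot = F / Ve = 2594000 / 2179 = 1190.5 kg/s

1190.5 kg/s


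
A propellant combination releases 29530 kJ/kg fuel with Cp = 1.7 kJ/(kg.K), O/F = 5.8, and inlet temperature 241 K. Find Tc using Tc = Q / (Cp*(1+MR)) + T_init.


Tc = 29530 / (1.7 * (1 + 5.8)) + 241 = 2795 K

2795 K


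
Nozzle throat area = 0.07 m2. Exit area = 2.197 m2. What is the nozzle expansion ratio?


AR = 2.197 / 0.07 = 31.4

31.4


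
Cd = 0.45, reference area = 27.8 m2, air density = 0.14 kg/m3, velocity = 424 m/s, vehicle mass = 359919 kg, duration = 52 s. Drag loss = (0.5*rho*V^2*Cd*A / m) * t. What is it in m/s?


D = 0.5 * 0.14 * 424^2 * 0.45 * 27.8 = 157429.84 N
a = 157429.84 / 359919 = 0.4374 m/s2
dV = 0.4374 * 52 = 22.7 m/s

22.7 m/s


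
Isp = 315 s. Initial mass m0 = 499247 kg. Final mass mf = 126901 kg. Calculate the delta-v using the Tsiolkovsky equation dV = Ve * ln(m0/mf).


Ve = 315 * 9.81 = 3090.15 m/s
dV = 3090.15 * ln(499247/126901) = 4233 m/s

4233 m/s


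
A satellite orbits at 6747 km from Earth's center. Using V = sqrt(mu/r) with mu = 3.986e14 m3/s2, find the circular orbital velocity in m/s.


V = sqrt(3.986e14 / 6747000) = 7686 m/s

7686 m/s


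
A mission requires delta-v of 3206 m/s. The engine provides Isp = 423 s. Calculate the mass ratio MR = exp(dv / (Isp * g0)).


Ve = 423 * 9.81 = 4149.63 m/s
MR = exp(3206 / 4149.63) = 2.165

2.165


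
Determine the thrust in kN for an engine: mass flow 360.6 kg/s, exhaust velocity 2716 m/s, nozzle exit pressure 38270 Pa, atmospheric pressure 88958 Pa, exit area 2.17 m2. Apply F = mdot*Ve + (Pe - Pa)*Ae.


F = 360.6 * 2716 + (38270 - 88958) * 2.17 = 869397.0 N = 869.4 kN

869.4 kN


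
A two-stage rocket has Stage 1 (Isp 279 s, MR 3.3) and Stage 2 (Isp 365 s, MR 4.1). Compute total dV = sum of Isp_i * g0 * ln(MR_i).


dV1 = 279 * 9.81 * ln(3.3) = 3267.8 m/s
dV2 = 365 * 9.81 * ln(4.1) = 5052.3 m/s
Total dV = 3267.8 + 5052.3 = 8320.1 m/s ~ 8320 m/s

8320 m/s


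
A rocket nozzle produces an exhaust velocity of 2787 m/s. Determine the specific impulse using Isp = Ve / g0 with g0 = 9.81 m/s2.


Isp = Ve / g0 = 2787 / 9.81 = 284.1 s

284.1 s


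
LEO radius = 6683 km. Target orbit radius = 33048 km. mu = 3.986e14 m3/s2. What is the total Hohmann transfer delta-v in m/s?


V1 = sqrt(mu/r1) = 7722.94 m/s
dV1 = V1*(sqrt(2*r2/(r1+r2)) - 1) = 2238.12 m/s
V2 = sqrt(mu/r2) = 3472.93 m/s
dV2 = V2*(1 - sqrt(2*r1/(r1+r2))) = 1458.59 m/s
Total dV = 3697 m/s

3697 m/s


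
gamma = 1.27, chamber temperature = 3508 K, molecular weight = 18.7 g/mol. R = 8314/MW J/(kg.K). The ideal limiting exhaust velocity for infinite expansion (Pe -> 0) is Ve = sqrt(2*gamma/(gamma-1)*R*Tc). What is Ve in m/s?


R = 8314 / 18.7 = 444.6 J/(kg.K)
Ve = sqrt(2 * 1.27 / (1.27 - 1) * 444.6 * 3508) = 3830 m/s

3830 m/s


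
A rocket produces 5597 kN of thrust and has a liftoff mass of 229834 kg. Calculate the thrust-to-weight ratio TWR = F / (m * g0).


TWR = 5597000 / (229834 * 9.81) = 2.48

2.48


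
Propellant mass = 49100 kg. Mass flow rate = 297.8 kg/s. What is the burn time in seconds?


tb = 49100 / 297.8 = 164.9 s

164.9 s


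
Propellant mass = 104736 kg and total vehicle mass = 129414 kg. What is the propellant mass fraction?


PMF = 104736 / 129414 = 0.809

0.809


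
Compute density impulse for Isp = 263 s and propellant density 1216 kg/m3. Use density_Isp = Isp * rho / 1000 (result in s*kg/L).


rho*Isp = 263 * 1216 / 1000 = 320 s*kg/L

320 s*kg/L


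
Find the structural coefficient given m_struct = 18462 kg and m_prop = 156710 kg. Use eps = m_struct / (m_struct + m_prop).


eps = 18462 / (18462 + 156710) = 0.1054

0.1054


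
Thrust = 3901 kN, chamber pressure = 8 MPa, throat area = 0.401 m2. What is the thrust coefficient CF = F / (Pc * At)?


CF = 3901000 / (8e6 * 0.401) = 1.22

1.22


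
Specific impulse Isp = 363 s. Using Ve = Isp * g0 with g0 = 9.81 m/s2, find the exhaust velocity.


Ve = Isp * g0 = 363 * 9.81 = 3561.0 m/s

3561.0 m/s


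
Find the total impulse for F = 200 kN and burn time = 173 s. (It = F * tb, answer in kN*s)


It = 200 * 173 = 34600 kN*s

34600 kN*s


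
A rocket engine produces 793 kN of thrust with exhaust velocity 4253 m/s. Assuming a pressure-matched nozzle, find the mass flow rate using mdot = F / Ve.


mdot = F / Ve = 793000 / 4253 = 186.5 kg/s

186.5 kg/s


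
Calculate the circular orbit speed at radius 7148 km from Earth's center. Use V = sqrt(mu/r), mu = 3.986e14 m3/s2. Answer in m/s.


V = sqrt(3.986e14 / 7148000) = 7468 m/s

7468 m/s


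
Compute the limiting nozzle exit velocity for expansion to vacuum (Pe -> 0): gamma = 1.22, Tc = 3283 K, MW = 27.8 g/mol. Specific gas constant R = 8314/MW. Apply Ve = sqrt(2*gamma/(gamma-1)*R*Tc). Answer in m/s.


R = 8314 / 27.8 = 299.06 J/(kg.K)
Ve = sqrt(2 * 1.22 / (1.22 - 1) * 299.06 * 3283) = 3300 m/s

3300 m/s


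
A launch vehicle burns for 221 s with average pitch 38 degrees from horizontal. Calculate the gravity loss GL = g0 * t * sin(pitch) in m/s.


GL = 9.81 * 221 * sin(38 deg) = 1335 m/s

1335 m/s


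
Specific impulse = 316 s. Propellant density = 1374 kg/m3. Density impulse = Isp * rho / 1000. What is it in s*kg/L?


rho*Isp = 316 * 1374 / 1000 = 434 s*kg/L

434 s*kg/L


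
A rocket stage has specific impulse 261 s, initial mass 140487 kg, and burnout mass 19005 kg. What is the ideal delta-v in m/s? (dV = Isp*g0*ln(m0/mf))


Ve = 261 * 9.81 = 2560.41 m/s
dV = 2560.41 * ln(140487/19005) = 5122 m/s

5122 m/s


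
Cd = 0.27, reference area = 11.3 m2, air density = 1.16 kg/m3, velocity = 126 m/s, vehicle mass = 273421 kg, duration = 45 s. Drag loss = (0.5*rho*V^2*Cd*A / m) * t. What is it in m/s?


D = 0.5 * 1.16 * 126^2 * 0.27 * 11.3 = 28093.85 N
a = 28093.85 / 273421 = 0.1027 m/s2
dV = 0.1027 * 45 = 4.6 m/s

4.6 m/s


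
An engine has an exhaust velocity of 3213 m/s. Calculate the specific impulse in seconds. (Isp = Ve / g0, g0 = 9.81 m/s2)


Isp = Ve / g0 = 3213 / 9.81 = 327.5 s

327.5 s


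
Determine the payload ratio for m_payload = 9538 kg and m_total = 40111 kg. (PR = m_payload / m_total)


PR = 9538 / 40111 = 0.2378

0.2378


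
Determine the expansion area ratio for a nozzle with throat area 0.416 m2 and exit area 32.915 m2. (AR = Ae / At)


AR = 32.915 / 0.416 = 79.1

79.1


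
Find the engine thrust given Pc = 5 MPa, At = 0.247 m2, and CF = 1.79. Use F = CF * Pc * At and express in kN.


F = 1.79 * 5e6 * 0.247 = 2.2106e+06 N = 2210.7 kN

2210.7 kN


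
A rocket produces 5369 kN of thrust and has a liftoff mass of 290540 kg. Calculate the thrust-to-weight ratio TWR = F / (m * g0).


TWR = 5369000 / (290540 * 9.81) = 1.88

1.88


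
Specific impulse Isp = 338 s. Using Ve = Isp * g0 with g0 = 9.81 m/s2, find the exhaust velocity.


Ve = Isp * g0 = 338 * 9.81 = 3315.8 m/s

3315.8 m/s


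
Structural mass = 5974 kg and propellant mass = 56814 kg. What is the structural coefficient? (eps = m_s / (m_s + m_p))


eps = 5974 / (5974 + 56814) = 0.0951

0.0951


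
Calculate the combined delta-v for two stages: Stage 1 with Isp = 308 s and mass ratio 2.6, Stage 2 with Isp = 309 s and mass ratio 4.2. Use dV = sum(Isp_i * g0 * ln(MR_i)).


dV1 = 308 * 9.81 * ln(2.6) = 2887.1 m/s
dV2 = 309 * 9.81 * ln(4.2) = 4350.2 m/s
Total dV = 2887.1 + 4350.2 = 7237.3 m/s ~ 7237 m/s

7237 m/s


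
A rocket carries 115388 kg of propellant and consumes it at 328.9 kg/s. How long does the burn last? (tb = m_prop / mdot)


tb = 115388 / 328.9 = 350.8 s

350.8 s


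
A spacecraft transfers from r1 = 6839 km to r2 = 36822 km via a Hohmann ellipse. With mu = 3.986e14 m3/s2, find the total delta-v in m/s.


V1 = sqrt(mu/r1) = 7634.35 m/s
dV1 = V1*(sqrt(2*r2/(r1+r2)) - 1) = 2280.68 m/s
V2 = sqrt(mu/r2) = 3290.14 m/s
dV2 = V2*(1 - sqrt(2*r1/(r1+r2))) = 1448.61 m/s
Total dV = 3729 m/s

3729 m/s


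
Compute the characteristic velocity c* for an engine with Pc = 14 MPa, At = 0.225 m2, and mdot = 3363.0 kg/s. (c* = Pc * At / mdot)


c* = 14e6 * 0.225 / 3363.0 = 937 m/s

937 m/s


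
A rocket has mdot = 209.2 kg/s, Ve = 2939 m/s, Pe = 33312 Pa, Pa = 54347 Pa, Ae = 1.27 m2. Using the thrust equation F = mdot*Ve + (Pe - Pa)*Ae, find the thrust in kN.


F = 209.2 * 2939 + (33312 - 54347) * 1.27 = 588124.0 N = 588.1 kN

588.1 kN


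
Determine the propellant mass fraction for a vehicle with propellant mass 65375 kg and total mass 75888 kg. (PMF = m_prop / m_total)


PMF = 65375 / 75888 = 0.861

0.861


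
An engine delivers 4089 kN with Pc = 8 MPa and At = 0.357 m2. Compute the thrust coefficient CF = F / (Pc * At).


CF = 4089000 / (8e6 * 0.357) = 1.43

1.43


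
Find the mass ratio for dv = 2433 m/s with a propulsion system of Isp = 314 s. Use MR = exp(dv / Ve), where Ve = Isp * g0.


Ve = 314 * 9.81 = 3080.34 m/s
MR = exp(2433 / 3080.34) = 2.203

2.203


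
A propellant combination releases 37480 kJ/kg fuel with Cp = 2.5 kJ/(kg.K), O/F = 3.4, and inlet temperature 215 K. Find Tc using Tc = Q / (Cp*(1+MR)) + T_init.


Tc = 37480 / (2.5 * (1 + 3.4)) + 215 = 3622 K

3622 K


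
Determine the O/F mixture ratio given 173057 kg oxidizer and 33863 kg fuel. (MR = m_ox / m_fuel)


MR = 173057 / 33863 = 5.11

5.11


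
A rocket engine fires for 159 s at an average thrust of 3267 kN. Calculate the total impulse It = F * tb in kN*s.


It = 3267 * 159 = 519453 kN*s

519453 kN*s


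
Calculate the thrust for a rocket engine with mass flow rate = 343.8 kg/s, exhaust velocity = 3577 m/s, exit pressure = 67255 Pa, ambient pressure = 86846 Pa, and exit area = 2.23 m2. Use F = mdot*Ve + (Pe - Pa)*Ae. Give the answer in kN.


F = 343.8 * 3577 + (67255 - 86846) * 2.23 = 1.1861e+06 N = 1186.1 kN

1186.1 kN


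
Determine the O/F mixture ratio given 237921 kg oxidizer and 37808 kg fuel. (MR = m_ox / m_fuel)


MR = 237921 / 37808 = 6.29

6.29


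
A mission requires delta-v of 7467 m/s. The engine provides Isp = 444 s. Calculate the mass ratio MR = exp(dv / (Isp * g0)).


Ve = 444 * 9.81 = 4355.64 m/s
MR = exp(7467 / 4355.64) = 5.553

5.553


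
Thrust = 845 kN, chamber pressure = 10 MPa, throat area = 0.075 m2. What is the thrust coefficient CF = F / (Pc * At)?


CF = 845000 / (10e6 * 0.075) = 1.13

1.13


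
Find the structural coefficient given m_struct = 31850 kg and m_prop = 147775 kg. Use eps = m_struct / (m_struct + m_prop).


eps = 31850 / (31850 + 147775) = 0.1773

0.1773


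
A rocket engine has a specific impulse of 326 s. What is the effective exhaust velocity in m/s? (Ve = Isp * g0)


Ve = Isp * g0 = 326 * 9.81 = 3198.1 m/s

3198.1 m/s


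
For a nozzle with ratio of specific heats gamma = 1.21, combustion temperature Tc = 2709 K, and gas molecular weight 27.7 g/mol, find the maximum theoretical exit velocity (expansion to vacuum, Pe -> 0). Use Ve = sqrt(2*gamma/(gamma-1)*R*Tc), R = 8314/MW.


R = 8314 / 27.7 = 300.14 J/(kg.K)
Ve = sqrt(2 * 1.21 / (1.21 - 1) * 300.14 * 2709) = 3061 m/s

3061 m/s


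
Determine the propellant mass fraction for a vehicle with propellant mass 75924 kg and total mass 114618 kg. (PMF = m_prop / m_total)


PMF = 75924 / 114618 = 0.662

0.662


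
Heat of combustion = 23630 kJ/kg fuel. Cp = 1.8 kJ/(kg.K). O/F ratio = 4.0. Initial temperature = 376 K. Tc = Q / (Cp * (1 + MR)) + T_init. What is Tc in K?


Tc = 23630 / (1.8 * (1 + 4.0)) + 376 = 3002 K

3002 K


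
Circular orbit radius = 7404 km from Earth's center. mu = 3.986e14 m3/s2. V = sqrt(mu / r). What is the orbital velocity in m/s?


V = sqrt(3.986e14 / 7404000) = 7337 m/s

7337 m/s


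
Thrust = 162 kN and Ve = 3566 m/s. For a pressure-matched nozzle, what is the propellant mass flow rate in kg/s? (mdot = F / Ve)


mdot = F / Ve = 162000 / 3566 = 45.4 kg/s

45.4 kg/s


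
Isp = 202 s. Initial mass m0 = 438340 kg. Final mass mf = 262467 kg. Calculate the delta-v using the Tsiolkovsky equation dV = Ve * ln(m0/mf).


Ve = 202 * 9.81 = 1981.62 m/s
dV = 1981.62 * ln(438340/262467) = 1016 m/s

1016 m/s


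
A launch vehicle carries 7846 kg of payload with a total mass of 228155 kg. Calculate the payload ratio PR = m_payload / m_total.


PR = 7846 / 228155 = 0.0344

0.0344


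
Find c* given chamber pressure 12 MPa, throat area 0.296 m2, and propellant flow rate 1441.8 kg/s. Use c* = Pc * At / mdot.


c* = 12e6 * 0.296 / 1441.8 = 2464 m/s

2464 m/s


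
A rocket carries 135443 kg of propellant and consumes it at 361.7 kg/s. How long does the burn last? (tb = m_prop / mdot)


tb = 135443 / 361.7 = 374.5 s

374.5 s


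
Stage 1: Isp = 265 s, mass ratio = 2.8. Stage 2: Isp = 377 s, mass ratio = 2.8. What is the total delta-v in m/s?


dV1 = 265 * 9.81 * ln(2.8) = 2676.7 m/s
dV2 = 377 * 9.81 * ln(2.8) = 3807.9 m/s
Total dV = 2676.7 + 3807.9 = 6484.6 m/s ~ 6485 m/s

6485 m/s


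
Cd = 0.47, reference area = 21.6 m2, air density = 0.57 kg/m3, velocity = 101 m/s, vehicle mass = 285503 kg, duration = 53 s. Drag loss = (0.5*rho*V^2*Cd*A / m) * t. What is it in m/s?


D = 0.5 * 0.57 * 101^2 * 0.47 * 21.6 = 29514.76 N
a = 29514.76 / 285503 = 0.1034 m/s2
dV = 0.1034 * 53 = 5.5 m/s

5.5 m/s


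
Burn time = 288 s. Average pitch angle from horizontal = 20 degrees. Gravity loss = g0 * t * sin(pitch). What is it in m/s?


GL = 9.81 * 288 * sin(20 deg) = 966 m/s

966 m/s


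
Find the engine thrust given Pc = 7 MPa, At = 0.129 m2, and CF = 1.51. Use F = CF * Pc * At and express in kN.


F = 1.51 * 7e6 * 0.129 = 1.3635e+06 N = 1363.5 kN

1363.5 kN


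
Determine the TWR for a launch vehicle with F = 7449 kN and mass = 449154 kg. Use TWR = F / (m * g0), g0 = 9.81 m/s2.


TWR = 7449000 / (449154 * 9.81) = 1.69

1.69


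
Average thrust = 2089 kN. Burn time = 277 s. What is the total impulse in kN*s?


It = 2089 * 277 = 578653 kN*s

578653 kN*s


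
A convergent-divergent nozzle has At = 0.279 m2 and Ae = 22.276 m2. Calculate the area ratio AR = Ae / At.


AR = 22.276 / 0.279 = 79.8

79.8


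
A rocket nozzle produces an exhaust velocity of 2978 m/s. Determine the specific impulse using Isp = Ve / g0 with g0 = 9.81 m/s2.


Isp = Ve / g0 = 2978 / 9.81 = 303.6 s

303.6 s


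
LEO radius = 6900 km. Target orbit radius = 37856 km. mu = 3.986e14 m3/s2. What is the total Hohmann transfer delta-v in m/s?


V1 = sqrt(mu/r1) = 7600.53 m/s
dV1 = V1*(sqrt(2*r2/(r1+r2)) - 1) = 2285.02 m/s
V2 = sqrt(mu/r2) = 3244.9 m/s
dV2 = V2*(1 - sqrt(2*r1/(r1+r2))) = 1443.06 m/s
Total dV = 3728 m/s

3728 m/s


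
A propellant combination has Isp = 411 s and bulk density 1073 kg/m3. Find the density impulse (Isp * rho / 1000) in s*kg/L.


rho*Isp = 411 * 1073 / 1000 = 441 s*kg/L

441 s*kg/L


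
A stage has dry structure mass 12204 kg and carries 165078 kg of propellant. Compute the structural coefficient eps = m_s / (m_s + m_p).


eps = 12204 / (12204 + 165078) = 0.0688

0.0688


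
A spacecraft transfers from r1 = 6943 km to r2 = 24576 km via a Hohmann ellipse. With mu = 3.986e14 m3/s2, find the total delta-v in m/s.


V1 = sqrt(mu/r1) = 7576.96 m/s
dV1 = V1*(sqrt(2*r2/(r1+r2)) - 1) = 1884.96 m/s
V2 = sqrt(mu/r2) = 4027.29 m/s
dV2 = V2*(1 - sqrt(2*r1/(r1+r2))) = 1354.19 m/s
Total dV = 3239 m/s

3239 m/s


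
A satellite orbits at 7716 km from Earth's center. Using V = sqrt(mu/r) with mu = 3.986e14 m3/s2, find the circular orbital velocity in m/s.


V = sqrt(3.986e14 / 7716000) = 7187 m/s

7187 m/s


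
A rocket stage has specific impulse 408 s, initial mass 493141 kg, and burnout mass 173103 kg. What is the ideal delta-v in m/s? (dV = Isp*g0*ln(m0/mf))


Ve = 408 * 9.81 = 4002.48 m/s
dV = 4002.48 * ln(493141/173103) = 4190 m/s

4190 m/s


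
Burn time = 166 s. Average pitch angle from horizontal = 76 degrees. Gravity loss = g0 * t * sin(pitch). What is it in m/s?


GL = 9.81 * 166 * sin(76 deg) = 1580 m/s

1580 m/s


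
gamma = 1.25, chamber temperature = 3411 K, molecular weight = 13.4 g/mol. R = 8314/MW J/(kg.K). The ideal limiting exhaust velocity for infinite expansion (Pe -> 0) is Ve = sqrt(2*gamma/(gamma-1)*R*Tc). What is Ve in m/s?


R = 8314 / 13.4 = 620.45 J/(kg.K)
Ve = sqrt(2 * 1.25 / (1.25 - 1) * 620.45 * 3411) = 4600 m/s

4600 m/s


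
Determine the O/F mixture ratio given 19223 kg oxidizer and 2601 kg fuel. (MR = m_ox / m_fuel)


MR = 19223 / 2601 = 7.39

7.39


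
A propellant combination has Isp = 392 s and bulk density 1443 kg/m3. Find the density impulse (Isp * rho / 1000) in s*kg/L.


rho*Isp = 392 * 1443 / 1000 = 566 s*kg/L

566 s*kg/L


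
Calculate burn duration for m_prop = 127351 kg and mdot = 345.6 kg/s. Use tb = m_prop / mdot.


tb = 127351 / 345.6 = 368.5 s

368.5 s


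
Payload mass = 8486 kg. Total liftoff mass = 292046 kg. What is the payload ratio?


PR = 8486 / 292046 = 0.0291

0.0291


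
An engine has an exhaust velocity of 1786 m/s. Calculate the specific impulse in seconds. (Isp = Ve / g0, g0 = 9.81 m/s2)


Isp = Ve / g0 = 1786 / 9.81 = 182.1 s

182.1 s


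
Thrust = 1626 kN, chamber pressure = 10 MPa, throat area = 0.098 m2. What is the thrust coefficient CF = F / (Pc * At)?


CF = 1626000 / (10e6 * 0.098) = 1.66

1.66


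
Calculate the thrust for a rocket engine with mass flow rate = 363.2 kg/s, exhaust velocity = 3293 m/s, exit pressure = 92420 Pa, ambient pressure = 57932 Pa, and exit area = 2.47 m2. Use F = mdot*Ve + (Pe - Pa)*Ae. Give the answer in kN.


F = 363.2 * 3293 + (92420 - 57932) * 2.47 = 1.2812e+06 N = 1281.2 kN

1281.2 kN


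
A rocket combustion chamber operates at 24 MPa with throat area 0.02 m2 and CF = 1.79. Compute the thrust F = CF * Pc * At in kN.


F = 1.79 * 24e6 * 0.02 = 859200.0 N = 859.2 kN

859.2 kN


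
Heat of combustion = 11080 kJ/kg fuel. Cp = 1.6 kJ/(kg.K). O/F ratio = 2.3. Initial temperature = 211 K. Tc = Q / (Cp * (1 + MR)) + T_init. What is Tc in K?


Tc = 11080 / (1.6 * (1 + 2.3)) + 211 = 2309 K

2309 K


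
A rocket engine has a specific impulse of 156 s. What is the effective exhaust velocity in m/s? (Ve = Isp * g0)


Ve = Isp * g0 = 156 * 9.81 = 1530.4 m/s

1530.4 m/s


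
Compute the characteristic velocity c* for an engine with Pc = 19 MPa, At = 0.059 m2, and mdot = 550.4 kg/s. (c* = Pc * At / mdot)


c* = 19e6 * 0.059 / 550.4 = 2037 m/s

2037 m/s


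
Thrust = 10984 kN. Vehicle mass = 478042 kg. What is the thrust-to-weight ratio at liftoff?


TWR = 10984000 / (478042 * 9.81) = 2.34

2.34


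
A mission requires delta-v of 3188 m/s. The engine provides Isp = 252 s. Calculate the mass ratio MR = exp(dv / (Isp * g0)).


Ve = 252 * 9.81 = 2472.12 m/s
MR = exp(3188 / 2472.12) = 3.631

3.631


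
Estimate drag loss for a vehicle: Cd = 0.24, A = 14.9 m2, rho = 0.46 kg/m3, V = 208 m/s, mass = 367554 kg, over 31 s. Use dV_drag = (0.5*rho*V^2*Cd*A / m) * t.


D = 0.5 * 0.46 * 208^2 * 0.24 * 14.9 = 35583.77 N
a = 35583.77 / 367554 = 0.0968 m/s2
dV = 0.0968 * 31 = 3.0 m/s

3.0 m/s


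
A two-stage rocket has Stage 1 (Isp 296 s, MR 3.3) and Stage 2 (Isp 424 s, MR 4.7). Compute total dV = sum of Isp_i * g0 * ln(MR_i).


dV1 = 296 * 9.81 * ln(3.3) = 3466.9 m/s
dV2 = 424 * 9.81 * ln(4.7) = 6437.0 m/s
Total dV = 3466.9 + 6437.0 = 9903.9 m/s ~ 9904 m/s

9904 m/s


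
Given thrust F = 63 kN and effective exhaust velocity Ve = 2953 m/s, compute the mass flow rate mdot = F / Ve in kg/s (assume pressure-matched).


mdot = F / Ve = 63000 / 2953 = 21.3 kg/s

21.3 kg/s


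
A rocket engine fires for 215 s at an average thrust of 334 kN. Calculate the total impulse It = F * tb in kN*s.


It = 334 * 215 = 71810 kN*s

71810 kN*s


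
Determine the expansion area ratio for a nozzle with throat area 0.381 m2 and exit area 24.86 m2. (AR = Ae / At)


AR = 24.86 / 0.381 = 65.2

65.2


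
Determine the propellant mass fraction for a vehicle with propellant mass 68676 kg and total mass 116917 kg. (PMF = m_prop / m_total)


PMF = 68676 / 116917 = 0.587

0.587


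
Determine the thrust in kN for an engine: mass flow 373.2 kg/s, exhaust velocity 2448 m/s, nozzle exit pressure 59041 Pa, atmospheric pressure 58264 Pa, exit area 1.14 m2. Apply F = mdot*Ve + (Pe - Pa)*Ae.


F = 373.2 * 2448 + (59041 - 58264) * 1.14 = 914479.0 N = 914.5 kN

914.5 kN


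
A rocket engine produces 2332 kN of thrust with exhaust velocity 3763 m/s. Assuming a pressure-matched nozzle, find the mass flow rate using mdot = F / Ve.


mdot = F / Ve = 2332000 / 3763 = 619.7 kg/s

619.7 kg/s


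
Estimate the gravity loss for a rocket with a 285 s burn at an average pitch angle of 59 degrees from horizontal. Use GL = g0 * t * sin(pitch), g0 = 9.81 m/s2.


GL = 9.81 * 285 * sin(59 deg) = 2397 m/s

2397 m/s


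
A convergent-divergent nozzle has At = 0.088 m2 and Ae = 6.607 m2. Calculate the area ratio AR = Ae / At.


AR = 6.607 / 0.088 = 75.1

75.1


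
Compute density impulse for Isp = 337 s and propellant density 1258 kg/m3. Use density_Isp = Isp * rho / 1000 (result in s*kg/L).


rho*Isp = 337 * 1258 / 1000 = 424 s*kg/L

424 s*kg/L


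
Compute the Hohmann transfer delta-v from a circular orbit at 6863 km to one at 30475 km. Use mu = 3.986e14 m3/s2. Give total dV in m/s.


V1 = sqrt(mu/r1) = 7620.99 m/s
dV1 = V1*(sqrt(2*r2/(r1+r2)) - 1) = 2115.96 m/s
V2 = sqrt(mu/r2) = 3616.57 m/s
dV2 = V2*(1 - sqrt(2*r1/(r1+r2))) = 1423.8 m/s
Total dV = 3540 m/s

3540 m/s


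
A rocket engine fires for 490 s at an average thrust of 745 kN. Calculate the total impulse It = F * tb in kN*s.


It = 745 * 490 = 365050 kN*s

365050 kN*s


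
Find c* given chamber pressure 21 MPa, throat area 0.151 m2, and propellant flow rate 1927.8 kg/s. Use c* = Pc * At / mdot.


c* = 21e6 * 0.151 / 1927.8 = 1645 m/s

1645 m/s


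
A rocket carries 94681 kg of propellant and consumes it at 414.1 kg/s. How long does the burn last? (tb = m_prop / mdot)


tb = 94681 / 414.1 = 228.6 s

228.6 s


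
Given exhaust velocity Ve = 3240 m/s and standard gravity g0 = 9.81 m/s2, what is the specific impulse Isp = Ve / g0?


Isp = Ve / g0 = 3240 / 9.81 = 330.3 s

330.3 s


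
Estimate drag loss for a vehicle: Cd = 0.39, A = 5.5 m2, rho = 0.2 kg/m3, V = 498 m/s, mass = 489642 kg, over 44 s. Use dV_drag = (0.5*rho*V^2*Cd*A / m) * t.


D = 0.5 * 0.2 * 498^2 * 0.39 * 5.5 = 53196.86 N
a = 53196.86 / 489642 = 0.1086 m/s2
dV = 0.1086 * 44 = 4.8 m/s

4.8 m/s


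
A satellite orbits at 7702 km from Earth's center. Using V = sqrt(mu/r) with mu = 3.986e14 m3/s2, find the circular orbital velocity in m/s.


V = sqrt(3.986e14 / 7702000) = 7194 m/s

7194 m/s


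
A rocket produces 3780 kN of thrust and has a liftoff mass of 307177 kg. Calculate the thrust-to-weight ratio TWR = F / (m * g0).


TWR = 3780000 / (307177 * 9.81) = 1.25

1.25


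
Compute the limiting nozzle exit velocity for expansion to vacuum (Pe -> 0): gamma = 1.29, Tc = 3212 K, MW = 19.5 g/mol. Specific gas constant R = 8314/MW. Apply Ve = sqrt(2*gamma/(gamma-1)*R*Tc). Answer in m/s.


R = 8314 / 19.5 = 426.36 J/(kg.K)
Ve = sqrt(2 * 1.29 / (1.29 - 1) * 426.36 * 3212) = 3490 m/s

3490 m/s
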